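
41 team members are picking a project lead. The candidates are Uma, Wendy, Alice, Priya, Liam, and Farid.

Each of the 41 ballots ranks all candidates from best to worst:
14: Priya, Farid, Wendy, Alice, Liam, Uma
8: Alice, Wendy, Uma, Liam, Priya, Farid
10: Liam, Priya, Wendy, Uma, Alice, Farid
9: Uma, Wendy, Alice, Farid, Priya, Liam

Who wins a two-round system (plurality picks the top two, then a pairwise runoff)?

Priya

Round 1 first-place votes: Uma 9, Wendy 0, Alice 8, Priya 14, Liam 10, Farid 0. Priya and Liam advance.
Runoff: Priya is ranked above Liam on 23 ballots, Liam above Priya on 18.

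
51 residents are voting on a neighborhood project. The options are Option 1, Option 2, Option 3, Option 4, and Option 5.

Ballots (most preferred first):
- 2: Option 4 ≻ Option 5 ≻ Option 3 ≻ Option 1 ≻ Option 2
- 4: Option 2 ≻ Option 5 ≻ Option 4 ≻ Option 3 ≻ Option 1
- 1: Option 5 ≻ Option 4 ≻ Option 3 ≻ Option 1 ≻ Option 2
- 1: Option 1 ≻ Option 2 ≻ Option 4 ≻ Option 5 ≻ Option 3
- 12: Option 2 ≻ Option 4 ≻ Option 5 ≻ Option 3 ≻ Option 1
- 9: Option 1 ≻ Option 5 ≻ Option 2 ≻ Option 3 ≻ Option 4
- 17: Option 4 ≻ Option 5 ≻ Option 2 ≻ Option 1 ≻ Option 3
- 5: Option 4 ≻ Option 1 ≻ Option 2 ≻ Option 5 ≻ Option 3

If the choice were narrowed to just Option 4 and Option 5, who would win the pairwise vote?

Option 4 is ranked above Option 5 on 37 ballots; Option 5 above Option 4 on 14.

Option 4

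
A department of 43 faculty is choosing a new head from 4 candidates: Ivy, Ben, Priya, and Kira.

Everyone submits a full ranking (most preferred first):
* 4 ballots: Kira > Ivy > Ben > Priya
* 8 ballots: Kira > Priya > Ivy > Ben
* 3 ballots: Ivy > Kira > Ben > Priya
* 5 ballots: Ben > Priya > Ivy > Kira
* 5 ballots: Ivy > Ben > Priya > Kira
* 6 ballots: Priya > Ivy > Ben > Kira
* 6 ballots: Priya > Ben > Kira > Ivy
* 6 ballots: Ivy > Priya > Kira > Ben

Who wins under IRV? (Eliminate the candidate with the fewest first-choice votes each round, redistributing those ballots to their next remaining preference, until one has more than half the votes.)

Priya

Round 1: Ivy 14, Ben 5, Priya 12, Kira 12. Ben eliminated.
Round 2: Ivy 14, Priya 17, Kira 12. Kira eliminated.
Round 3: Ivy 18, Priya 25. Priya has a majority (≥22).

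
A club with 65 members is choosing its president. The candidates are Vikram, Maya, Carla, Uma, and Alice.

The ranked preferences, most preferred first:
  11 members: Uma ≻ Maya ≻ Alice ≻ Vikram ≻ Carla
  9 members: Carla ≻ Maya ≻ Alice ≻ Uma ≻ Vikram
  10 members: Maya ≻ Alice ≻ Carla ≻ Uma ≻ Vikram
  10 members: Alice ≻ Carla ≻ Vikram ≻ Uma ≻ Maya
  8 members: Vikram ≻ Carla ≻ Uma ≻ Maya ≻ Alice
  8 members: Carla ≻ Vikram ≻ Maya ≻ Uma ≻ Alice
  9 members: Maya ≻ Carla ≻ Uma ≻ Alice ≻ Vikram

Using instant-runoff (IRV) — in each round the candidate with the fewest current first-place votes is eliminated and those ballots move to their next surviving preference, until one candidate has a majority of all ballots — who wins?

Round 1: Vikram 8, Maya 19, Carla 17, Uma 11, Alice 10. Vikram eliminated.
Round 2: Maya 19, Carla 25, Uma 11, Alice 10. Alice eliminated.
Round 3: Maya 19, Carla 35, Uma 11. Carla has a majority (≥33).

Carla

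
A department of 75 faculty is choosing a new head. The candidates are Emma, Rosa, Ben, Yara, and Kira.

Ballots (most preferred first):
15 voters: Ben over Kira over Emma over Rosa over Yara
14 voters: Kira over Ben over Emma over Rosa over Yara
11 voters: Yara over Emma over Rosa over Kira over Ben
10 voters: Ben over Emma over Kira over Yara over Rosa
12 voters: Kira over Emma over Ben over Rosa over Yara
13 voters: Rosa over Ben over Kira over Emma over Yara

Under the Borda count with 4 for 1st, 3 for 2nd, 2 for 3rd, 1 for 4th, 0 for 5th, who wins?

Kira

Emma: 15×2 + 14×2 + 11×3 + 10×3 + 12×3 + 13×1 = 170
Rosa: 15×1 + 14×1 + 11×2 + 10×0 + 12×1 + 13×4 = 115
Ben: 15×4 + 14×3 + 11×0 + 10×4 + 12×2 + 13×3 = 205
Yara: 15×0 + 14×0 + 11×4 + 10×1 + 12×0 + 13×0 = 54
Kira: 15×3 + 14×4 + 11×1 + 10×2 + 12×4 + 13×2 = 206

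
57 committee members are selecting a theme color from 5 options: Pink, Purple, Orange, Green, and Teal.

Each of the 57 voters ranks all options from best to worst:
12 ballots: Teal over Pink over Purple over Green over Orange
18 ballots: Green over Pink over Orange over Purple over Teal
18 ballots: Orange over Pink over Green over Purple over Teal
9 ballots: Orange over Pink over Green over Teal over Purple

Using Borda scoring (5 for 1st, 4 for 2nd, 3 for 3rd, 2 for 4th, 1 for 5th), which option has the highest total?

Pink

Pink: 12×4 + 18×4 + 18×4 + 9×4 = 228
Purple: 12×3 + 18×2 + 18×2 + 9×1 = 117
Orange: 12×1 + 18×3 + 18×5 + 9×5 = 201
Green: 12×2 + 18×5 + 18×3 + 9×3 = 195
Teal: 12×5 + 18×1 + 18×1 + 9×2 = 114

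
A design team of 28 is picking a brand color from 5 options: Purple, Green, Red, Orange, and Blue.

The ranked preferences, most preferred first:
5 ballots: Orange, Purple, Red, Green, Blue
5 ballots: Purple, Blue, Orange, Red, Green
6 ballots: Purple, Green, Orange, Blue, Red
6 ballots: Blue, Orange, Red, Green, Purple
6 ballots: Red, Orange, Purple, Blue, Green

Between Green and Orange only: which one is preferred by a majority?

Green is ranked above Orange on 6 ballots; Orange above Green on 22.

Orange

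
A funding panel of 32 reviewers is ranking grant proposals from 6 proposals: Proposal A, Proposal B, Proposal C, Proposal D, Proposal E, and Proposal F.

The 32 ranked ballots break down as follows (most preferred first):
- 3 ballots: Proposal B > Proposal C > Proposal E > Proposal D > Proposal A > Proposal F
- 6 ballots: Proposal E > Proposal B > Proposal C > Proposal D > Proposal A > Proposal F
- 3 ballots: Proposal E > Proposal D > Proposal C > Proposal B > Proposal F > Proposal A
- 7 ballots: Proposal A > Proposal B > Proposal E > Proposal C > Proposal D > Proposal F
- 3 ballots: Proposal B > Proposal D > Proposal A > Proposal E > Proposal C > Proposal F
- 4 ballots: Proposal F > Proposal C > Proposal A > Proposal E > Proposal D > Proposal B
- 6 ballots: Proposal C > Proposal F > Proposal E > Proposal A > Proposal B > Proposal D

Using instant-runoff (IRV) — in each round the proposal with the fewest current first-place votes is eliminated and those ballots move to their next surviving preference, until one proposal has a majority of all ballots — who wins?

Proposal C

Round 1: Proposal A 7, Proposal B 6, Proposal C 6, Proposal D 0, Proposal E 9, Proposal F 4. Proposal D eliminated.
Round 2: Proposal A 7, Proposal B 6, Proposal C 6, Proposal E 9, Proposal F 4. Proposal F eliminated.
Round 3: Proposal A 7, Proposal B 6, Proposal C 10, Proposal E 9. Proposal B eliminated.
Round 4: Proposal A 10, Proposal C 13, Proposal E 9. Proposal E eliminated.
Round 5: Proposal A 10, Proposal C 22. Proposal C has a majority (≥17).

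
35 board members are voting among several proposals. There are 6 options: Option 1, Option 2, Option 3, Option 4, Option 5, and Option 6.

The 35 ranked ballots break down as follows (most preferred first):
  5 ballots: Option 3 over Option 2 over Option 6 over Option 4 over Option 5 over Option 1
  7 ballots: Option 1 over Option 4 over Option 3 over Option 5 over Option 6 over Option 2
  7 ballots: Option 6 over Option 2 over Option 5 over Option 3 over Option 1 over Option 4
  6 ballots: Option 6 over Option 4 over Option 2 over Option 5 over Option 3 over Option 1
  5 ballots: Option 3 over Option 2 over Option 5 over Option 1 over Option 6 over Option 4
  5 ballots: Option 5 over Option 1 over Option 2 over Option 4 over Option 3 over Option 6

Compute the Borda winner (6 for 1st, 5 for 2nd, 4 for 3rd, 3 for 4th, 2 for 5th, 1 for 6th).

Option 2

Option 1: 5×1 + 7×6 + 7×2 + 6×1 + 5×3 + 5×5 = 107
Option 2: 5×5 + 7×1 + 7×5 + 6×4 + 5×5 + 5×4 = 136
Option 3: 5×6 + 7×4 + 7×3 + 6×2 + 5×6 + 5×2 = 131
Option 4: 5×3 + 7×5 + 7×1 + 6×5 + 5×1 + 5×3 = 107
Option 5: 5×2 + 7×3 + 7×4 + 6×3 + 5×4 + 5×6 = 127
Option 6: 5×4 + 7×2 + 7×6 + 6×6 + 5×2 + 5×1 = 127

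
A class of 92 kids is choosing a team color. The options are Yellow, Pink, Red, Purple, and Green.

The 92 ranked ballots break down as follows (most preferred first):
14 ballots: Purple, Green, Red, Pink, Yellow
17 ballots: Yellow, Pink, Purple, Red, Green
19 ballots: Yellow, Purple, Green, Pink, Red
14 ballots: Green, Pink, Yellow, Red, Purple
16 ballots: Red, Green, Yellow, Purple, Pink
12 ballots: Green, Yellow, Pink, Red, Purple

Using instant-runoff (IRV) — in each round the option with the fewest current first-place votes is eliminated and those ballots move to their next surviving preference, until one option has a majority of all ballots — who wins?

Green

Round 1: Yellow 36, Pink 0, Red 16, Purple 14, Green 26. Pink eliminated.
Round 2: Yellow 36, Red 16, Purple 14, Green 26. Purple eliminated.
Round 3: Yellow 36, Red 16, Green 40. Red eliminated.
Round 4: Yellow 36, Green 56. Green has a majority (≥47).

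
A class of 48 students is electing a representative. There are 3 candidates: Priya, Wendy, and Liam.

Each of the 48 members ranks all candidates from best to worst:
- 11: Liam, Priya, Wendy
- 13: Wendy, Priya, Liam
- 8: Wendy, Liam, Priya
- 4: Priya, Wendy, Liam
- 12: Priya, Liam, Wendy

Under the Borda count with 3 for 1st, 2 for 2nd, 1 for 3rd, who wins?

Priya: 11×2 + 13×2 + 8×1 + 4×3 + 12×3 = 104
Wendy: 11×1 + 13×3 + 8×3 + 4×2 + 12×1 = 94
Liam: 11×3 + 13×1 + 8×2 + 4×1 + 12×2 = 90

Priya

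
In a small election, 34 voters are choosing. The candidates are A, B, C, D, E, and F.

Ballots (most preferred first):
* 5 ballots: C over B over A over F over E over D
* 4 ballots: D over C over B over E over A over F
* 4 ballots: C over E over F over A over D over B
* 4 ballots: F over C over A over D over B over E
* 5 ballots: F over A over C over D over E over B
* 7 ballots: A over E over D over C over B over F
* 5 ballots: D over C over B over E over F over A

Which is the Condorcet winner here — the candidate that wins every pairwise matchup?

C

C vs A: 22–12
C vs B: 34–0
C vs D: 18–16
C vs E: 27–7
C vs F: 25–9
C beats every other candidate.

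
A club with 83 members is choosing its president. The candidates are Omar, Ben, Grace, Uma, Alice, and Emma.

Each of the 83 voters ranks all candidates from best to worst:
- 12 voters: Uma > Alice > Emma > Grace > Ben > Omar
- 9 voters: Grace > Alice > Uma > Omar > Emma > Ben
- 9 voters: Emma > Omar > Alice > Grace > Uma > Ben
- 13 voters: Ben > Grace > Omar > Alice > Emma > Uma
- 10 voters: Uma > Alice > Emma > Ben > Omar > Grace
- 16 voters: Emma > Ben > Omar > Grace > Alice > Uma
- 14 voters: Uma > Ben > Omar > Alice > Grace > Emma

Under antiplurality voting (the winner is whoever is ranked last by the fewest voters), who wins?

Alice

Last-place votes: Omar 12, Ben 18, Grace 10, Uma 29, Alice 0, Emma 14.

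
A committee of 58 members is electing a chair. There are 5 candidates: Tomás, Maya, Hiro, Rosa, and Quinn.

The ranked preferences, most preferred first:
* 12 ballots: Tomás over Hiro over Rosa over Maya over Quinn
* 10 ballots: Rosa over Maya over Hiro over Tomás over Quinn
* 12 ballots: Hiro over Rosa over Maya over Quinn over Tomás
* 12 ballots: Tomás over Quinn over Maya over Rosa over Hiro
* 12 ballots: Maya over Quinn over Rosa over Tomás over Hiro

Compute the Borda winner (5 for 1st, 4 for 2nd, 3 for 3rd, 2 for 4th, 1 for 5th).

Maya

Tomás: 12×5 + 10×2 + 12×1 + 12×5 + 12×2 = 176
Maya: 12×2 + 10×4 + 12×3 + 12×3 + 12×5 = 196
Hiro: 12×4 + 10×3 + 12×5 + 12×1 + 12×1 = 162
Rosa: 12×3 + 10×5 + 12×4 + 12×2 + 12×3 = 194
Quinn: 12×1 + 10×1 + 12×2 + 12×4 + 12×4 = 142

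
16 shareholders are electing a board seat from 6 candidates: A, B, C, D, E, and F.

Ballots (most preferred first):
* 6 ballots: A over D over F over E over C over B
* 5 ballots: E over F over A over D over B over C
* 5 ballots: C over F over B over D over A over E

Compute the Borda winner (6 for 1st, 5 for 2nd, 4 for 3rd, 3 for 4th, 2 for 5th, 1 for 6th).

F

A: 6×6 + 5×4 + 5×2 = 66
B: 6×1 + 5×2 + 5×4 = 36
C: 6×2 + 5×1 + 5×6 = 47
D: 6×5 + 5×3 + 5×3 = 60
E: 6×3 + 5×6 + 5×1 = 53
F: 6×4 + 5×5 + 5×5 = 74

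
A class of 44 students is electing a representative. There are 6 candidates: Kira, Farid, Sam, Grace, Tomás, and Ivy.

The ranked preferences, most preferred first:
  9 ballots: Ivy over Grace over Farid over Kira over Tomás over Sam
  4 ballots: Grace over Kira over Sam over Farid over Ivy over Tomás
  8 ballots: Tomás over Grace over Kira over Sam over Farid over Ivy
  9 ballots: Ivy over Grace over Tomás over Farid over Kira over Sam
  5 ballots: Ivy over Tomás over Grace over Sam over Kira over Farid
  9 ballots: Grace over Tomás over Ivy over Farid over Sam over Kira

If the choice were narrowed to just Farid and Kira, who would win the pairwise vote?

Farid

Farid is ranked above Kira on 27 ballots; Kira above Farid on 17.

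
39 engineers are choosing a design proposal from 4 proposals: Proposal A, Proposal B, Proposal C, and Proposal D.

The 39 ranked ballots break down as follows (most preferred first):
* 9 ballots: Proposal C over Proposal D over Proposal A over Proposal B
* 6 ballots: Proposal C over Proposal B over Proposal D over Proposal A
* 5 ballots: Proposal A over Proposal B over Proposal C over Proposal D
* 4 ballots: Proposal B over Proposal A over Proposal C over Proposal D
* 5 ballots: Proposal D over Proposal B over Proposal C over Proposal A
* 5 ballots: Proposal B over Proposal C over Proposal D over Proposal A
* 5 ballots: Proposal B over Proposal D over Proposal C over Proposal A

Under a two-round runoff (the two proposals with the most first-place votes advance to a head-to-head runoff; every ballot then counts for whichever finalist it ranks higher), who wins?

Round 1 first-place votes: Proposal A 5, Proposal B 14, Proposal C 15, Proposal D 5. Proposal C and Proposal B advance.
Runoff: Proposal C is ranked above Proposal B on 15 ballots, Proposal B above Proposal C on 24.

Proposal B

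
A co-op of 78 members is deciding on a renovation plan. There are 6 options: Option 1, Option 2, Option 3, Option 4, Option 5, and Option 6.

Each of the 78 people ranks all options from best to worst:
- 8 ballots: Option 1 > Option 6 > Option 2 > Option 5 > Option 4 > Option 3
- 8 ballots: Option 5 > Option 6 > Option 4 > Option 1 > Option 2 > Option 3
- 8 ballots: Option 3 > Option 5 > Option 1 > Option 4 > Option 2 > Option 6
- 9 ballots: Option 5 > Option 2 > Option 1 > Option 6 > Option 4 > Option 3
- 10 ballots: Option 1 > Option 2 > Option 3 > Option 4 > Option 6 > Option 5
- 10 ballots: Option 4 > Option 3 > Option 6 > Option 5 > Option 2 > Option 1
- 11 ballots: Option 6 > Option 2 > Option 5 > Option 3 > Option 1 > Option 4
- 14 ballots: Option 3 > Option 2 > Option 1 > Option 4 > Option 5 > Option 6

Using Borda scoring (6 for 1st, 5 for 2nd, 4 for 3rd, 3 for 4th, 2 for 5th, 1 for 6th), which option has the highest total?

Option 1: 8×6 + 8×3 + 8×4 + 9×4 + 10×6 + 10×1 + 11×2 + 14×4 = 288
Option 2: 8×4 + 8×2 + 8×2 + 9×5 + 10×5 + 10×2 + 11×5 + 14×5 = 304
Option 3: 8×1 + 8×1 + 8×6 + 9×1 + 10×4 + 10×5 + 11×3 + 14×6 = 280
Option 4: 8×2 + 8×4 + 8×3 + 9×2 + 10×3 + 10×6 + 11×1 + 14×3 = 233
Option 5: 8×3 + 8×6 + 8×5 + 9×6 + 10×1 + 10×3 + 11×4 + 14×2 = 278
Option 6: 8×5 + 8×5 + 8×1 + 9×3 + 10×2 + 10×4 + 11×6 + 14×1 = 255

Option 2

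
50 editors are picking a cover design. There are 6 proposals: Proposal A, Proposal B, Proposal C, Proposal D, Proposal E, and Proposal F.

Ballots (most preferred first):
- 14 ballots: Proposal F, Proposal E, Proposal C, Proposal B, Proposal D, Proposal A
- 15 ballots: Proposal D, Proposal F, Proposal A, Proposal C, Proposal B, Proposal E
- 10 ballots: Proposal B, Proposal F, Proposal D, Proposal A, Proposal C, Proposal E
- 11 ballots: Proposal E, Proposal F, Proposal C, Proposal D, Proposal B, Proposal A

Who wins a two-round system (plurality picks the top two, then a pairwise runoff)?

Proposal F

Round 1 first-place votes: Proposal A 0, Proposal B 10, Proposal C 0, Proposal D 15, Proposal E 11, Proposal F 14. Proposal D and Proposal F advance.
Runoff: Proposal D is ranked above Proposal F on 15 ballots, Proposal F above Proposal D on 35.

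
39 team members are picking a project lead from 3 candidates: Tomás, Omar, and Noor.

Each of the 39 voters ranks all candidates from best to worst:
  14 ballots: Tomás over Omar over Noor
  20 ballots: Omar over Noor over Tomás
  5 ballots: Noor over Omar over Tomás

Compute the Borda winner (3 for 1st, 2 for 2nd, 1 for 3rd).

Tomás: 14×3 + 20×1 + 5×1 = 67
Omar: 14×2 + 20×3 + 5×2 = 98
Noor: 14×1 + 20×2 + 5×3 = 69

Omar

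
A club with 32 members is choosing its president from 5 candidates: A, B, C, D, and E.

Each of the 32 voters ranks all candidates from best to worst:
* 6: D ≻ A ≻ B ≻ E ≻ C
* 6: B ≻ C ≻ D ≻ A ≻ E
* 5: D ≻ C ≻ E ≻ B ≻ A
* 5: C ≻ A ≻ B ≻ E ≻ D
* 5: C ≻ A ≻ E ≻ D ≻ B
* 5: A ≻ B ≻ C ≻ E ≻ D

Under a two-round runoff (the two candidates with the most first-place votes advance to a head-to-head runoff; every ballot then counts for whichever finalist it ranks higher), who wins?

Round 1 first-place votes: A 5, B 6, C 10, D 11, E 0. D and C advance.
Runoff: D is ranked above C on 11 ballots, C above D on 21.

C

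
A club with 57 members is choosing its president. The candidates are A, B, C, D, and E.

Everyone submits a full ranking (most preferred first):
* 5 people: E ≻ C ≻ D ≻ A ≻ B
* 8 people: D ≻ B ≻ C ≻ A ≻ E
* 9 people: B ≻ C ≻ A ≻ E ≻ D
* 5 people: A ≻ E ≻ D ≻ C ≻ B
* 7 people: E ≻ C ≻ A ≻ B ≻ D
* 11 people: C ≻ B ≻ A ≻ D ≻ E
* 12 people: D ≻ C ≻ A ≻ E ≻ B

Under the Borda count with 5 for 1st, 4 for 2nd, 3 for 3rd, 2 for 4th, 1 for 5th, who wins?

A: 5×2 + 8×2 + 9×3 + 5×5 + 7×3 + 11×3 + 12×3 = 168
B: 5×1 + 8×4 + 9×5 + 5×1 + 7×2 + 11×4 + 12×1 = 157
C: 5×4 + 8×3 + 9×4 + 5×2 + 7×4 + 11×5 + 12×4 = 221
D: 5×3 + 8×5 + 9×1 + 5×3 + 7×1 + 11×2 + 12×5 = 168
E: 5×5 + 8×1 + 9×2 + 5×4 + 7×5 + 11×1 + 12×2 = 141

C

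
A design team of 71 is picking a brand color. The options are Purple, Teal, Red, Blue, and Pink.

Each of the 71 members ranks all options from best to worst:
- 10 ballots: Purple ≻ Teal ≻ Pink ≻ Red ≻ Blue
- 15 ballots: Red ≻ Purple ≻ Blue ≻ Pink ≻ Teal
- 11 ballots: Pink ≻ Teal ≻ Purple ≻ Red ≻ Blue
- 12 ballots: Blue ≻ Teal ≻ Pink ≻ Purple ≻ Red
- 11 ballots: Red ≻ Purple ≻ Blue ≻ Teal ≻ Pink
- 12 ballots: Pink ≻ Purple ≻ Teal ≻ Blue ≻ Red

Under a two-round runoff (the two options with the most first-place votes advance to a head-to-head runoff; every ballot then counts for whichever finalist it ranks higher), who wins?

Round 1 first-place votes: Purple 10, Teal 0, Red 26, Blue 12, Pink 23. Red and Pink advance.
Runoff: Red is ranked above Pink on 26 ballots, Pink above Red on 45.

Pink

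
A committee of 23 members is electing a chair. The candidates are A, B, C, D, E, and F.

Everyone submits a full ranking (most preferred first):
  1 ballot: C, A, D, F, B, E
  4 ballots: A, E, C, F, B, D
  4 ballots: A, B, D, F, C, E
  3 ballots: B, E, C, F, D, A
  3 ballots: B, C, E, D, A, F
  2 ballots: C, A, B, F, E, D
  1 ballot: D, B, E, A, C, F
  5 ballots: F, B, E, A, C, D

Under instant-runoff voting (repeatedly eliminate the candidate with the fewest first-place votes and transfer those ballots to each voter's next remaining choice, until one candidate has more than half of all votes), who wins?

B

Round 1: A 8, B 6, C 3, D 1, E 0, F 5. E eliminated.
Round 2: A 8, B 6, C 3, D 1, F 5. D eliminated.
Round 3: A 8, B 7, C 3, F 5. C eliminated.
Round 4: A 11, B 7, F 5. F eliminated.
Round 5: A 11, B 12. B has a majority (≥12).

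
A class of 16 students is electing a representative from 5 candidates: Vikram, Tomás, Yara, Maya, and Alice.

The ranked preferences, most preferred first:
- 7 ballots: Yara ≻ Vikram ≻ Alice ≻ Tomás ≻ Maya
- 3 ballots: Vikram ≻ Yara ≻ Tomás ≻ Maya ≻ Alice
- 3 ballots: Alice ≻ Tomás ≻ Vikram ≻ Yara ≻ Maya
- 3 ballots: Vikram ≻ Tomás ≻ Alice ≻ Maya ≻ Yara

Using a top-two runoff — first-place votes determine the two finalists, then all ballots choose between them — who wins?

Round 1 first-place votes: Vikram 6, Tomás 0, Yara 7, Maya 0, Alice 3. Yara and Vikram advance.
Runoff: Yara is ranked above Vikram on 7 ballots, Vikram above Yara on 9.

Vikram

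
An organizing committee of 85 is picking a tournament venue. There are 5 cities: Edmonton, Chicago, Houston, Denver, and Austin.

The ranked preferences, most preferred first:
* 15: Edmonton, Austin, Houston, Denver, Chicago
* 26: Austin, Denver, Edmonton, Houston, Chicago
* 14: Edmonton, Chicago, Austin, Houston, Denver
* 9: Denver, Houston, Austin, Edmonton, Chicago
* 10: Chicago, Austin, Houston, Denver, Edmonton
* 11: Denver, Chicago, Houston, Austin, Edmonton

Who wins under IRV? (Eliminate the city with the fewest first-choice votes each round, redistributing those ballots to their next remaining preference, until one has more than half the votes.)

Austin

Round 1: Edmonton 29, Chicago 10, Houston 0, Denver 20, Austin 26. Houston eliminated.
Round 2: Edmonton 29, Chicago 10, Denver 20, Austin 26. Chicago eliminated.
Round 3: Edmonton 29, Denver 20, Austin 36. Denver eliminated.
Round 4: Edmonton 29, Austin 56. Austin has a majority (≥43).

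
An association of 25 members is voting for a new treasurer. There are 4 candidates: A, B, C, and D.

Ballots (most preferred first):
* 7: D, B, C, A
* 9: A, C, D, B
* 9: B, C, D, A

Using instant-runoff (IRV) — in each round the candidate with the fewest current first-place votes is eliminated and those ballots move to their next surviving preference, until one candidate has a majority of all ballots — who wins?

B

Round 1: A 9, B 9, C 0, D 7. C eliminated.
Round 2: A 9, B 9, D 7. D eliminated.
Round 3: A 9, B 16. B has a majority (≥13).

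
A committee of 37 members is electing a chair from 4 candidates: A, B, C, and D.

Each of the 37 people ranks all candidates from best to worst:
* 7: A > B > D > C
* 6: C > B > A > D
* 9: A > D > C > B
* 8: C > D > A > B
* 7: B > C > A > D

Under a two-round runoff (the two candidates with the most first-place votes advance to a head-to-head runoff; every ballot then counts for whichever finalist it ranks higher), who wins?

C

Round 1 first-place votes: A 16, B 7, C 14, D 0. A and C advance.
Runoff: A is ranked above C on 16 ballots, C above A on 21.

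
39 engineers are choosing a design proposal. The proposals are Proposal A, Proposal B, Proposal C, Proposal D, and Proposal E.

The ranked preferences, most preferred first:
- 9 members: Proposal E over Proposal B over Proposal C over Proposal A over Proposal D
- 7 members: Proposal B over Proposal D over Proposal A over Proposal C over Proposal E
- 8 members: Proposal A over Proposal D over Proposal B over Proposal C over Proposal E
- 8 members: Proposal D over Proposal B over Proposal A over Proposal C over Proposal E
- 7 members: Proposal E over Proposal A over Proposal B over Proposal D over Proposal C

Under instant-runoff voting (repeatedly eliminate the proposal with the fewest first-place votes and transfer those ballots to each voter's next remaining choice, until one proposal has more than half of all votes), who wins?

Round 1: Proposal A 8, Proposal B 7, Proposal C 0, Proposal D 8, Proposal E 16. Proposal C eliminated.
Round 2: Proposal A 8, Proposal B 7, Proposal D 8, Proposal E 16. Proposal B eliminated.
Round 3: Proposal A 8, Proposal D 15, Proposal E 16. Proposal A eliminated.
Round 4: Proposal D 23, Proposal E 16. Proposal D has a majority (≥20).

Proposal D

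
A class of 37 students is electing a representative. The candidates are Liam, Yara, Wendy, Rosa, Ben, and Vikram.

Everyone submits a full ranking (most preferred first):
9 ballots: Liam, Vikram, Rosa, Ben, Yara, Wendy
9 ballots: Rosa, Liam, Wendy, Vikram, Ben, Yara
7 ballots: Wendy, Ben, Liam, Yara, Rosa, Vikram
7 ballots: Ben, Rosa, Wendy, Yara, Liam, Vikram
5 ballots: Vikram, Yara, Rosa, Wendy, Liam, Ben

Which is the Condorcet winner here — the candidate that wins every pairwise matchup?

Rosa vs Liam: 21–16
Rosa vs Yara: 25–12
Rosa vs Wendy: 30–7
Rosa vs Ben: 23–14
Rosa vs Vikram: 23–14
Rosa beats every other candidate.

Rosa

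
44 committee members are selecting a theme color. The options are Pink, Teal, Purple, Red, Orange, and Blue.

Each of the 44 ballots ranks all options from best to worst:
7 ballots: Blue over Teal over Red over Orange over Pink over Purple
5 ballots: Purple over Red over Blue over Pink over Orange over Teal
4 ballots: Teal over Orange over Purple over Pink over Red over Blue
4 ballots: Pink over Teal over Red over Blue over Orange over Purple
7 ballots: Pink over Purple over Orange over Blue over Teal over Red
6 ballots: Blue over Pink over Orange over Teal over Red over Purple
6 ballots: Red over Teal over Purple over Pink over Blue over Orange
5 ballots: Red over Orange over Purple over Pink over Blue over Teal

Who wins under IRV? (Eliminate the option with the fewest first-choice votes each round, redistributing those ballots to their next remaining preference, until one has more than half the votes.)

Red

Round 1: Pink 11, Teal 4, Purple 5, Red 11, Orange 0, Blue 13. Orange eliminated.
Round 2: Pink 11, Teal 4, Purple 5, Red 11, Blue 13. Teal eliminated.
Round 3: Pink 11, Purple 9, Red 11, Blue 13. Purple eliminated.
Round 4: Pink 15, Red 16, Blue 13. Blue eliminated.
Round 5: Pink 21, Red 23. Red has a majority (≥23).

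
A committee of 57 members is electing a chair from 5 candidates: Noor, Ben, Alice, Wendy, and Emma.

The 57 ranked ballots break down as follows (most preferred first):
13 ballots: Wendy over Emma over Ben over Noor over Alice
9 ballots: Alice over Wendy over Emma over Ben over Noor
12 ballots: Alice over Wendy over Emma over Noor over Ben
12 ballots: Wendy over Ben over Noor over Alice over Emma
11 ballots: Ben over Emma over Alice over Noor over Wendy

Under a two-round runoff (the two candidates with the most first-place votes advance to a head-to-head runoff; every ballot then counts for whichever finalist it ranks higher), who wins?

Round 1 first-place votes: Noor 0, Ben 11, Alice 21, Wendy 25, Emma 0. Wendy and Alice advance.
Runoff: Wendy is ranked above Alice on 25 ballots, Alice above Wendy on 32.

Alice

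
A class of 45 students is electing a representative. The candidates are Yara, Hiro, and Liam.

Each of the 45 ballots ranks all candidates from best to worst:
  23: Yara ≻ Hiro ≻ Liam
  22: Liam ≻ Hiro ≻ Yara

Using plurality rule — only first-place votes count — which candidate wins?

First-place votes: Yara 23, Hiro 0, Liam 22.

Yara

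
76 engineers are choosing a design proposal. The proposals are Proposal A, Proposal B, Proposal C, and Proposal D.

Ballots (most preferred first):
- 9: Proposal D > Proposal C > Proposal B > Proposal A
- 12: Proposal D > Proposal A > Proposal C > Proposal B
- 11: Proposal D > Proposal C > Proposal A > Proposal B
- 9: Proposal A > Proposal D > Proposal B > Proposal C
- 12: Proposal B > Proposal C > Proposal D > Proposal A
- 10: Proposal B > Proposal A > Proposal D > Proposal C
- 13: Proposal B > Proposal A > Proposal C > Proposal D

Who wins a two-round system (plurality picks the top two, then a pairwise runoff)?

Round 1 first-place votes: Proposal A 9, Proposal B 35, Proposal C 0, Proposal D 32. Proposal B and Proposal D advance.
Runoff: Proposal B is ranked above Proposal D on 35 ballots, Proposal D above Proposal B on 41.

Proposal D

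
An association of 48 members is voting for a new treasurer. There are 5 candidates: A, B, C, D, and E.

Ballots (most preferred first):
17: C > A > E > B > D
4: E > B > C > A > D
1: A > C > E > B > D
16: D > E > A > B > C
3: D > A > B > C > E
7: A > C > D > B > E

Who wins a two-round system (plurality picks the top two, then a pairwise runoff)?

Round 1 first-place votes: A 8, B 0, C 17, D 19, E 4. D and C advance.
Runoff: D is ranked above C on 19 ballots, C above D on 29.

C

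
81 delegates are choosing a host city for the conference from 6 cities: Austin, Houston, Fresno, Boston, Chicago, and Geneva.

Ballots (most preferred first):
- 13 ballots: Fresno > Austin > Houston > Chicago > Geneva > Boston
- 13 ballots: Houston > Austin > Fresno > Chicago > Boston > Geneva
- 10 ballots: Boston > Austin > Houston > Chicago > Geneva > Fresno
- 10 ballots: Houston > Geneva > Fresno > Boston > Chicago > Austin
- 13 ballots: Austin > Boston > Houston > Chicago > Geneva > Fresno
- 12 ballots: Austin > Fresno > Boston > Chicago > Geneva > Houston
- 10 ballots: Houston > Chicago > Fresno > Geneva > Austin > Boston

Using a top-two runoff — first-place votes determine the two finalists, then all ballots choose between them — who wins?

Austin

Round 1 first-place votes: Austin 25, Houston 33, Fresno 13, Boston 10, Chicago 0, Geneva 0. Houston and Austin advance.
Runoff: Houston is ranked above Austin on 33 ballots, Austin above Houston on 48.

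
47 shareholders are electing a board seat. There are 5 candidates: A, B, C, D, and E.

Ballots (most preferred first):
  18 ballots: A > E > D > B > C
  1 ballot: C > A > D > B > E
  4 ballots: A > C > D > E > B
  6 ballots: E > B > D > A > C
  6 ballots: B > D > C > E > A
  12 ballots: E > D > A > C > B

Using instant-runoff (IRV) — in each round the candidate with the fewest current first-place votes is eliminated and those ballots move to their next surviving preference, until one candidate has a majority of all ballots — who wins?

E

Round 1: A 22, B 6, C 1, D 0, E 18. D eliminated.
Round 2: A 22, B 6, C 1, E 18. C eliminated.
Round 3: A 23, B 6, E 18. B eliminated.
Round 4: A 23, E 24. E has a majority (≥24).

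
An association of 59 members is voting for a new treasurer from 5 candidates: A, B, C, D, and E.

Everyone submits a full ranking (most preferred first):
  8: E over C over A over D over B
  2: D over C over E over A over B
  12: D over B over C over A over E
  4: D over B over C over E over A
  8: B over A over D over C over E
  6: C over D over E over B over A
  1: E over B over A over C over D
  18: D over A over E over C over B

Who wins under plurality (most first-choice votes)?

First-place votes: A 0, B 8, C 6, D 36, E 9.

D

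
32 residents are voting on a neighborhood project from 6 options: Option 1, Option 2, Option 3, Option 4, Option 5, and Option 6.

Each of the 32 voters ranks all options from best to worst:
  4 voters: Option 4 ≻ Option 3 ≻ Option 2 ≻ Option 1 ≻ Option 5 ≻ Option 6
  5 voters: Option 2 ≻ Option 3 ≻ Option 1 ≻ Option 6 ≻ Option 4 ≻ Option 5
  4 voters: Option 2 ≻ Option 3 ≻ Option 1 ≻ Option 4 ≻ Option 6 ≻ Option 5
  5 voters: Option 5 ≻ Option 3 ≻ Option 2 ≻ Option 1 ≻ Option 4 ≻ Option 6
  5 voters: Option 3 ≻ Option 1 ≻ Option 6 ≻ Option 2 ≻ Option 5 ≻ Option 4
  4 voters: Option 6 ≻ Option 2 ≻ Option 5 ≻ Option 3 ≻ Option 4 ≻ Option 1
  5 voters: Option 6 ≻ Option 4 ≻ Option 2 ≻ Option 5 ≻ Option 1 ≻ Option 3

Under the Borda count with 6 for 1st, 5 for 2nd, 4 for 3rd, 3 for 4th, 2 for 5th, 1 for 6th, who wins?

Option 1: 4×3 + 5×4 + 4×4 + 5×3 + 5×5 + 4×1 + 5×2 = 102
Option 2: 4×4 + 5×6 + 4×6 + 5×4 + 5×3 + 4×5 + 5×4 = 145
Option 3: 4×5 + 5×5 + 4×5 + 5×5 + 5×6 + 4×3 + 5×1 = 137
Option 4: 4×6 + 5×2 + 4×3 + 5×2 + 5×1 + 4×2 + 5×5 = 94
Option 5: 4×2 + 5×1 + 4×1 + 5×6 + 5×2 + 4×4 + 5×3 = 88
Option 6: 4×1 + 5×3 + 4×2 + 5×1 + 5×4 + 4×6 + 5×6 = 106

Option 2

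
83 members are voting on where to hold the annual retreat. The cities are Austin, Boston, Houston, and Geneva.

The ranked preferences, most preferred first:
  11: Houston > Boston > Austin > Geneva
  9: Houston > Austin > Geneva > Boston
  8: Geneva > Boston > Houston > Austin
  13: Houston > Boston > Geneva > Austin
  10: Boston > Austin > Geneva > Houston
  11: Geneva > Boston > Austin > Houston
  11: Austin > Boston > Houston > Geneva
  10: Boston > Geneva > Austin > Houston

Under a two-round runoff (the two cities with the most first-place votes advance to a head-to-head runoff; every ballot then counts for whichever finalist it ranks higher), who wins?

Round 1 first-place votes: Austin 11, Boston 20, Houston 33, Geneva 19. Houston and Boston advance.
Runoff: Houston is ranked above Boston on 33 ballots, Boston above Houston on 50.

Boston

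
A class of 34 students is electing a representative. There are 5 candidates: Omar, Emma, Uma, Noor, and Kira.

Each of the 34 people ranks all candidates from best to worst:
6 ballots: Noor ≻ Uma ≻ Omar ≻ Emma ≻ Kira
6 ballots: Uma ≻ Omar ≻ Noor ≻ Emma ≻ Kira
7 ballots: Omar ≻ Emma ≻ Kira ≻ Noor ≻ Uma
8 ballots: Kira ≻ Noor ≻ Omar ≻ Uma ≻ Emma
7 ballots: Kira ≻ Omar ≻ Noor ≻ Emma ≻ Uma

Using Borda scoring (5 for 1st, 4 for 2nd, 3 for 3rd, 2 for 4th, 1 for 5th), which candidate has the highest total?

Omar: 6×3 + 6×4 + 7×5 + 8×3 + 7×4 = 129
Emma: 6×2 + 6×2 + 7×4 + 8×1 + 7×2 = 74
Uma: 6×4 + 6×5 + 7×1 + 8×2 + 7×1 = 84
Noor: 6×5 + 6×3 + 7×2 + 8×4 + 7×3 = 115
Kira: 6×1 + 6×1 + 7×3 + 8×5 + 7×5 = 108

Omar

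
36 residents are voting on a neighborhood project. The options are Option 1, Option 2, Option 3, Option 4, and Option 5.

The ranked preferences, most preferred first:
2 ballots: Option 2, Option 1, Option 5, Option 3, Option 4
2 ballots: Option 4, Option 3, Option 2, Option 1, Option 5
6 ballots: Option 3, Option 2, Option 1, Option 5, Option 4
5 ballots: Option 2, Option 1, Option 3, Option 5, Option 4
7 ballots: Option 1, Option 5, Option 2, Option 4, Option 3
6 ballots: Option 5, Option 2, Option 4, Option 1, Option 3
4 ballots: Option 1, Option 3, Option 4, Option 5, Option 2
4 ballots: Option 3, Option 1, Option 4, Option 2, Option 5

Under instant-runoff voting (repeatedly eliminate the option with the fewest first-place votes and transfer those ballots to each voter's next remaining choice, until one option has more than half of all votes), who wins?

Option 2

Round 1: Option 1 11, Option 2 7, Option 3 10, Option 4 2, Option 5 6. Option 4 eliminated.
Round 2: Option 1 11, Option 2 7, Option 3 12, Option 5 6. Option 5 eliminated.
Round 3: Option 1 11, Option 2 13, Option 3 12. Option 1 eliminated.
Round 4: Option 2 20, Option 3 16. Option 2 has a majority (≥19).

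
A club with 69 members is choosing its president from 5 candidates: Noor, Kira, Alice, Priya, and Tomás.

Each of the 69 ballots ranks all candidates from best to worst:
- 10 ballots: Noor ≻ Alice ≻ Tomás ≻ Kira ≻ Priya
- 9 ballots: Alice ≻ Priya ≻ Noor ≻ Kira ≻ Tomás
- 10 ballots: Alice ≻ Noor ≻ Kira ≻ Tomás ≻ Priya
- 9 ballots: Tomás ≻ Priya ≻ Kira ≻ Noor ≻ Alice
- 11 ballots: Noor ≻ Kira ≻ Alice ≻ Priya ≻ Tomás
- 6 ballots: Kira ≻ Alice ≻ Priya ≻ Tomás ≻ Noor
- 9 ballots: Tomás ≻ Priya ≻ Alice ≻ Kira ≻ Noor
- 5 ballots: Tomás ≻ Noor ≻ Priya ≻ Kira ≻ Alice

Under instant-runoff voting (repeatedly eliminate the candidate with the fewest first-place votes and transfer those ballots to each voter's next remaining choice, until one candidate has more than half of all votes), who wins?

Alice

Round 1: Noor 21, Kira 6, Alice 19, Priya 0, Tomás 23. Priya eliminated.
Round 2: Noor 21, Kira 6, Alice 19, Tomás 23. Kira eliminated.
Round 3: Noor 21, Alice 25, Tomás 23. Noor eliminated.
Round 4: Alice 46, Tomás 23. Alice has a majority (≥35).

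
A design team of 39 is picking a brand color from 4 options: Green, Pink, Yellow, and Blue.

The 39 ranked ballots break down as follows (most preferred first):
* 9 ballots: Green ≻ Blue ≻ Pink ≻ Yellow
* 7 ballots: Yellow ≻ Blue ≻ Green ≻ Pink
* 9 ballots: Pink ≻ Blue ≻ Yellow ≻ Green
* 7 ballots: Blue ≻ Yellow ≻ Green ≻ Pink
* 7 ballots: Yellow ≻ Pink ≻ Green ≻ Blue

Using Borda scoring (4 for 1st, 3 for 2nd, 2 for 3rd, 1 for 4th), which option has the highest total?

Blue

Green: 9×4 + 7×2 + 9×1 + 7×2 + 7×2 = 87
Pink: 9×2 + 7×1 + 9×4 + 7×1 + 7×3 = 89
Yellow: 9×1 + 7×4 + 9×2 + 7×3 + 7×4 = 104
Blue: 9×3 + 7×3 + 9×3 + 7×4 + 7×1 = 110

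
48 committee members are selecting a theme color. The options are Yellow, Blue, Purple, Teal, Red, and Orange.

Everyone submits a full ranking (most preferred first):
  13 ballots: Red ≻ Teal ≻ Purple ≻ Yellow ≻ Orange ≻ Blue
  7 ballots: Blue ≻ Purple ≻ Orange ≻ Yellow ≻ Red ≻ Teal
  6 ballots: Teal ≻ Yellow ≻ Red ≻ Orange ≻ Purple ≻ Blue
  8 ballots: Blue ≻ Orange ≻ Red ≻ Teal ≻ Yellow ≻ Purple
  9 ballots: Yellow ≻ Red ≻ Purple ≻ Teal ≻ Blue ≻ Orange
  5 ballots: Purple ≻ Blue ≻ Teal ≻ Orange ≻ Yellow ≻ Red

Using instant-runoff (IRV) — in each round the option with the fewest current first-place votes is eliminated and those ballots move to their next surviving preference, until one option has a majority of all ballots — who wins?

Round 1: Yellow 9, Blue 15, Purple 5, Teal 6, Red 13, Orange 0. Orange eliminated.
Round 2: Yellow 9, Blue 15, Purple 5, Teal 6, Red 13. Purple eliminated.
Round 3: Yellow 9, Blue 20, Teal 6, Red 13. Teal eliminated.
Round 4: Yellow 15, Blue 20, Red 13. Red eliminated.
Round 5: Yellow 28, Blue 20. Yellow has a majority (≥25).

Yellow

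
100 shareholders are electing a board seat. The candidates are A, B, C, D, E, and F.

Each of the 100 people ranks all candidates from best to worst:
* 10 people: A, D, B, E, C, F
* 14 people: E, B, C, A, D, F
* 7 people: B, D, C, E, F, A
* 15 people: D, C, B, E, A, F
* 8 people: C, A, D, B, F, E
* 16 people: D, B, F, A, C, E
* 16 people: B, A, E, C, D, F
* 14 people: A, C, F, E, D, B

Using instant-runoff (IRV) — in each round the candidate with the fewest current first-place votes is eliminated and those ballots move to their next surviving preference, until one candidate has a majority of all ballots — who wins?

B

Round 1: A 24, B 23, C 8, D 31, E 14, F 0. F eliminated.
Round 2: A 24, B 23, C 8, D 31, E 14. C eliminated.
Round 3: A 32, B 23, D 31, E 14. E eliminated.
Round 4: A 32, B 37, D 31. D eliminated.
Round 5: A 32, B 68. B has a majority (≥51).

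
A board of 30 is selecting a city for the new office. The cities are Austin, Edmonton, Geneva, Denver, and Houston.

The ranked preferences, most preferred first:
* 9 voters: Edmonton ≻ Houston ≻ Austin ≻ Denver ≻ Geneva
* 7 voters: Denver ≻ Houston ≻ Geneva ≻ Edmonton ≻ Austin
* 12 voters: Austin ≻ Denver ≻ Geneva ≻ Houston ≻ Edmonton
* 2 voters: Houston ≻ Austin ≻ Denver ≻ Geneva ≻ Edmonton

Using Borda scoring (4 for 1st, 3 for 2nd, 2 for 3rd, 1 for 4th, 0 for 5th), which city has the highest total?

Austin: 9×2 + 7×0 + 12×4 + 2×3 = 72
Edmonton: 9×4 + 7×1 + 12×0 + 2×0 = 43
Geneva: 9×0 + 7×2 + 12×2 + 2×1 = 40
Denver: 9×1 + 7×4 + 12×3 + 2×2 = 77
Houston: 9×3 + 7×3 + 12×1 + 2×4 = 68

Denver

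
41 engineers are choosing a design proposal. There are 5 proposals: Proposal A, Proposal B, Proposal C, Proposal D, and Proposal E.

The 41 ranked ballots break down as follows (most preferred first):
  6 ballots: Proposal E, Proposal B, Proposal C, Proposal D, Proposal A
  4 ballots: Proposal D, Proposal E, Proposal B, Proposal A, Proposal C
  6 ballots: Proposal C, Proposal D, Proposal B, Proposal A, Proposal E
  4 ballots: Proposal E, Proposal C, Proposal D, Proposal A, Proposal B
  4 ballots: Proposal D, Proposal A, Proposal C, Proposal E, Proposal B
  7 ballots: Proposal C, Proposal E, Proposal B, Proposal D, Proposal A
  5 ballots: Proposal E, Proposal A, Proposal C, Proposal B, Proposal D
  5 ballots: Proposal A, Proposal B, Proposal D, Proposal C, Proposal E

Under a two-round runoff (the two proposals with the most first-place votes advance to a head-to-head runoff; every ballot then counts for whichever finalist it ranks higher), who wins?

Proposal C

Round 1 first-place votes: Proposal A 5, Proposal B 0, Proposal C 13, Proposal D 8, Proposal E 15. Proposal E and Proposal C advance.
Runoff: Proposal E is ranked above Proposal C on 19 ballots, Proposal C above Proposal E on 22.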